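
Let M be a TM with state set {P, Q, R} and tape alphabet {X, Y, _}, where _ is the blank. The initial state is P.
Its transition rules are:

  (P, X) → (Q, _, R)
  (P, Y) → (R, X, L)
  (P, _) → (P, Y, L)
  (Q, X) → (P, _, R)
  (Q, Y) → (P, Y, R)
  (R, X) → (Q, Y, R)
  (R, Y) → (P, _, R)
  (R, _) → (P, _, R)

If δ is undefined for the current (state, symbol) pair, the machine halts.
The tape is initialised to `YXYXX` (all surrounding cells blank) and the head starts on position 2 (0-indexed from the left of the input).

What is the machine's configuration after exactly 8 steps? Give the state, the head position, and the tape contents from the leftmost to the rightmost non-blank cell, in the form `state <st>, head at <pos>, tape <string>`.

state P, head at 2, tape YY_YYY

state=P head=2 tape=YX[Y]XX_   (P,Y)→(R,X,L)
state=R head=1 tape=Y[X]XXX_   (R,X)→(Q,Y,R)
state=Q head=2 tape=YY[X]XX_   (Q,X)→(P,_,R)
state=P head=3 tape=YY_[X]X_   (P,X)→(Q,_,R)
state=Q head=4 tape=YY__[X]_   (Q,X)→(P,_,R)
state=P head=5 tape=YY___[_]   (P,_)→(P,Y,L)
state=P head=4 tape=YY__[_]Y   (P,_)→(P,Y,L)
state=P head=3 tape=YY_[_]YY   (P,_)→(P,Y,L)
state=P head=2 tape=YY[_]YYY
After 8 steps: state P, head at 2, tape YY_YYY.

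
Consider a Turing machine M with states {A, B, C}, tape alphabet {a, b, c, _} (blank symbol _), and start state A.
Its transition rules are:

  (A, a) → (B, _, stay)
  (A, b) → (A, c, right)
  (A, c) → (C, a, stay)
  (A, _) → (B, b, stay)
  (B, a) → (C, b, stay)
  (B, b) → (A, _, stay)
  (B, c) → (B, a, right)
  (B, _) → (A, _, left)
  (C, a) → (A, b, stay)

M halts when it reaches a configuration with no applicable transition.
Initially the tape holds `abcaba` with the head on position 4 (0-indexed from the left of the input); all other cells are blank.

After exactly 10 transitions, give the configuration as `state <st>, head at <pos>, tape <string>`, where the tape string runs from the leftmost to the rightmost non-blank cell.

state=A head=4 tape=abca[b]a   (A,b)→(A,c,right)
state=A head=5 tape=abcac[a]   (A,a)→(B,_,stay)
state=B head=5 tape=abcac[_]   (B,_)→(A,_,left)
state=A head=4 tape=abca[c]_   (A,c)→(C,a,stay)
state=C head=4 tape=abca[a]_   (C,a)→(A,b,stay)
state=A head=4 tape=abca[b]_   (A,b)→(A,c,right)
state=A head=5 tape=abcac[_]   (A,_)→(B,b,stay)
state=B head=5 tape=abcac[b]   (B,b)→(A,_,stay)
state=A head=5 tape=abcac[_]   (A,_)→(B,b,stay)
state=B head=5 tape=abcac[b]   (B,b)→(A,_,stay)
state=A head=5 tape=abcac[_]
After 10 steps: state A, head at 5, tape abcac.

state A, head at 5, tape abcac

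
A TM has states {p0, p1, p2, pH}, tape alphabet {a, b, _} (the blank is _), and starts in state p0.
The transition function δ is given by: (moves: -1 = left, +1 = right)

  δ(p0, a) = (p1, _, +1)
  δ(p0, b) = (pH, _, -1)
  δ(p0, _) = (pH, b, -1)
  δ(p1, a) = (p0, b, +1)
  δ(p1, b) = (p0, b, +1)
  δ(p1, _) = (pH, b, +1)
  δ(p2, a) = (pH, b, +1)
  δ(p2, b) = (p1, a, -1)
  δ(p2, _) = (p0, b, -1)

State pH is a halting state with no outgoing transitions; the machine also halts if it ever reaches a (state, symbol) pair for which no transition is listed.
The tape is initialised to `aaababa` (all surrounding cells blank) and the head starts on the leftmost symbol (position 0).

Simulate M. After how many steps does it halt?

8

p0 | [a]aababa__   read a → write _, move +1, go to p1
p1 | _[a]ababa__   read a → write b, move +1, go to p0
p0 | _b[a]baba__   read a → write _, move +1, go to p1
p1 | _b_[b]aba__   read b → write b, move +1, go to p0
p0 | _b_b[a]ba__   read a → write _, move +1, go to p1
p1 | _b_b_[b]a__   read b → write b, move +1, go to p0
p0 | _b_b_b[a]__   read a → write _, move +1, go to p1
p1 | _b_b_b_[_]_   read _ → write b, move +1, go to pH
pH | _b_b_b_b[_]
M halts after 8 transitions.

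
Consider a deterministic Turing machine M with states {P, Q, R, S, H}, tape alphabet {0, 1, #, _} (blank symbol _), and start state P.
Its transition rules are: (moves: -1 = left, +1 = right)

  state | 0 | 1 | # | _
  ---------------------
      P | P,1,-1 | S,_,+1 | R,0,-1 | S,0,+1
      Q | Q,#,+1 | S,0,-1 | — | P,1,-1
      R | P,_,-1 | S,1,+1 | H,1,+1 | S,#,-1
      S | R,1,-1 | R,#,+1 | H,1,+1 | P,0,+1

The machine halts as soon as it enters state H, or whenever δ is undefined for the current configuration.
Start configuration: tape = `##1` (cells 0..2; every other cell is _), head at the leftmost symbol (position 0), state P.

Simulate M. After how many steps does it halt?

P | ____[#]#1   read # → write 0, move -1, go to R
R | ___[_]0#1   read _ → write #, move -1, go to S
S | __[_]#0#1   read _ → write 0, move +1, go to P
P | __0[#]0#1   read # → write 0, move -1, go to R
R | __[0]00#1   read 0 → write _, move -1, go to P
P | _[_]_00#1   read _ → write 0, move +1, go to S
S | _0[_]00#1   read _ → write 0, move +1, go to P
P | _00[0]0#1   read 0 → write 1, move -1, go to P
P | _0[0]10#1   read 0 → write 1, move -1, go to P
P | _[0]110#1   read 0 → write 1, move -1, go to P
P | [_]1110#1   read _ → write 0, move +1, go to S
S | 0[1]110#1   read 1 → write #, move +1, go to R
R | 0#[1]10#1   read 1 → write 1, move +1, go to S
S | 0#1[1]0#1   read 1 → write #, move +1, go to R
R | 0#1#[0]#1   read 0 → write _, move -1, go to P
P | 0#1[#]_#1   read # → write 0, move -1, go to R
R | 0#[1]0_#1   read 1 → write 1, move +1, go to S
S | 0#1[0]_#1   read 0 → write 1, move -1, go to R
R | 0#[1]1_#1   read 1 → write 1, move +1, go to S
S | 0#1[1]_#1   read 1 → write #, move +1, go to R
R | 0#1#[_]#1   read _ → write #, move -1, go to S
S | 0#1[#]##1   read # → write 1, move +1, go to H
H | 0#11[#]#1
M halts after 22 transitions.

22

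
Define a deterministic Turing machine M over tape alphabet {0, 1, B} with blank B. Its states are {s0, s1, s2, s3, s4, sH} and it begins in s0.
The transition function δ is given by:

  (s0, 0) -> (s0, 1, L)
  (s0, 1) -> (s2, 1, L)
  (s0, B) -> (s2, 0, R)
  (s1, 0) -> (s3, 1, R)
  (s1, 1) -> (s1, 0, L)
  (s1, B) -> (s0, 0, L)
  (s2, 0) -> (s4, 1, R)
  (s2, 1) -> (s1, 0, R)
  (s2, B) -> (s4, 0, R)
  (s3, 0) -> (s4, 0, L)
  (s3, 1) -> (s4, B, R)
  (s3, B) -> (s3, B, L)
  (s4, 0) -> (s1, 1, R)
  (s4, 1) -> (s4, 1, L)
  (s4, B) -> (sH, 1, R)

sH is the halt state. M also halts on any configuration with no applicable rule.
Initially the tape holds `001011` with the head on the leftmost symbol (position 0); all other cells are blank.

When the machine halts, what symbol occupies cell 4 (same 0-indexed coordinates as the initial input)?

0

state=s0 head=0 tape=BBB[0]01011   (s0,0)→(s0,1,L)
state=s0 head=-1 tape=BB[B]101011   (s0,B)→(s2,0,R)
state=s2 head=0 tape=BB0[1]01011   (s2,1)→(s1,0,R)
state=s1 head=1 tape=BB00[0]1011   (s1,0)→(s3,1,R)
state=s3 head=2 tape=BB001[1]011   (s3,1)→(s4,B,R)
state=s4 head=3 tape=BB001B[0]11   (s4,0)→(s1,1,R)
state=s1 head=4 tape=BB001B1[1]1   (s1,1)→(s1,0,L)
state=s1 head=3 tape=BB001B[1]01   (s1,1)→(s1,0,L)
state=s1 head=2 tape=BB001[B]001   (s1,B)→(s0,0,L)
state=s0 head=1 tape=BB00[1]0001   (s0,1)→(s2,1,L)
state=s2 head=0 tape=BB0[0]10001   (s2,0)→(s4,1,R)
state=s4 head=1 tape=BB01[1]0001   (s4,1)→(s4,1,L)
state=s4 head=0 tape=BB0[1]10001   (s4,1)→(s4,1,L)
state=s4 head=-1 tape=BB[0]110001   (s4,0)→(s1,1,R)
state=s1 head=0 tape=BB1[1]10001   (s1,1)→(s1,0,L)
state=s1 head=-1 tape=BB[1]010001   (s1,1)→(s1,0,L)
state=s1 head=-2 tape=B[B]0010001   (s1,B)→(s0,0,L)
state=s0 head=-3 tape=[B]00010001   (s0,B)→(s2,0,R)
state=s2 head=-2 tape=0[0]0010001   (s2,0)→(s4,1,R)
state=s4 head=-1 tape=01[0]010001   (s4,0)→(s1,1,R)
state=s1 head=0 tape=011[0]10001   (s1,0)→(s3,1,R)
state=s3 head=1 tape=0111[1]0001   (s3,1)→(s4,B,R)
state=s4 head=2 tape=0111B[0]001   (s4,0)→(s1,1,R)
state=s1 head=3 tape=0111B1[0]01   (s1,0)→(s3,1,R)
state=s3 head=4 tape=0111B11[0]1   (s3,0)→(s4,0,L)
state=s4 head=3 tape=0111B1[1]01   (s4,1)→(s4,1,L)
state=s4 head=2 tape=0111B[1]101   (s4,1)→(s4,1,L)
state=s4 head=1 tape=0111[B]1101   (s4,B)→(sH,1,R)
state=sH head=2 tape=01111[1]101
Cell 4 holds 0 when M halts.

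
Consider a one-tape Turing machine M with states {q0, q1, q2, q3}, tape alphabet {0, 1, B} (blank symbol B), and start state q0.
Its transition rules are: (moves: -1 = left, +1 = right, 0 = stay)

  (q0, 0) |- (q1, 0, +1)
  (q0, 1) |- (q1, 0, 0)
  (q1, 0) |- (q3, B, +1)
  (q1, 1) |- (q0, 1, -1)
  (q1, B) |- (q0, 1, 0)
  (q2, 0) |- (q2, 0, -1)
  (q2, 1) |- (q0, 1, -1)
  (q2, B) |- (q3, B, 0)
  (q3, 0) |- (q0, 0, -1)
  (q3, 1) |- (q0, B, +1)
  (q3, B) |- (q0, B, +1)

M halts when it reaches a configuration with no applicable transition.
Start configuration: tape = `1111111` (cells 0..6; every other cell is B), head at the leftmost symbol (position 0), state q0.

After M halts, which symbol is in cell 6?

B

q0 | [1]111111BB   read 1 → write 0, move 0, go to q1
q1 | [0]111111BB   read 0 → write B, move +1, go to q3
q3 | B[1]11111BB   read 1 → write B, move +1, go to q0
q0 | BB[1]1111BB   read 1 → write 0, move 0, go to q1
q1 | BB[0]1111BB   read 0 → write B, move +1, go to q3
q3 | BBB[1]111BB   read 1 → write B, move +1, go to q0
q0 | BBBB[1]11BB   read 1 → write 0, move 0, go to q1
q1 | BBBB[0]11BB   read 0 → write B, move +1, go to q3
q3 | BBBBB[1]1BB   read 1 → write B, move +1, go to q0
q0 | BBBBBB[1]BB   read 1 → write 0, move 0, go to q1
q1 | BBBBBB[0]BB   read 0 → write B, move +1, go to q3
q3 | BBBBBBB[B]B   read B → write B, move +1, go to q0
q0 | BBBBBBBB[B]
Cell 6 holds B when M halts.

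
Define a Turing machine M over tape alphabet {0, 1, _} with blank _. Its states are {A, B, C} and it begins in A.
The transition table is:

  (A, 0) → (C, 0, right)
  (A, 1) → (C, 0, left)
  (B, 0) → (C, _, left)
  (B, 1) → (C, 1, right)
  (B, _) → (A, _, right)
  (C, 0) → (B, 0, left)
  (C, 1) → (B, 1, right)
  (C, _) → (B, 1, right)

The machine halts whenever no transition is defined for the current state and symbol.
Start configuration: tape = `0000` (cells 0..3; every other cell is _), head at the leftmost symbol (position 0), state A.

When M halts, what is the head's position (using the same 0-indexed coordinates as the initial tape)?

state=A head=0 tape=_[0]000___   (A,0)→(C,0,right)
state=C head=1 tape=_0[0]00___   (C,0)→(B,0,left)
state=B head=0 tape=_[0]000___   (B,0)→(C,_,left)
state=C head=-1 tape=[_]_000___   (C,_)→(B,1,right)
state=B head=0 tape=1[_]000___   (B,_)→(A,_,right)
state=A head=1 tape=1_[0]00___   (A,0)→(C,0,right)
state=C head=2 tape=1_0[0]0___   (C,0)→(B,0,left)
state=B head=1 tape=1_[0]00___   (B,0)→(C,_,left)
state=C head=0 tape=1[_]_00___   (C,_)→(B,1,right)
state=B head=1 tape=11[_]00___   (B,_)→(A,_,right)
state=A head=2 tape=11_[0]0___   (A,0)→(C,0,right)
state=C head=3 tape=11_0[0]___   (C,0)→(B,0,left)
state=B head=2 tape=11_[0]0___   (B,0)→(C,_,left)
state=C head=1 tape=11[_]_0___   (C,_)→(B,1,right)
state=B head=2 tape=111[_]0___   (B,_)→(A,_,right)
state=A head=3 tape=111_[0]___   (A,0)→(C,0,right)
state=C head=4 tape=111_0[_]__   (C,_)→(B,1,right)
state=B head=5 tape=111_01[_]_   (B,_)→(A,_,right)
state=A head=6 tape=111_01_[_]
At halt the head is at cell 6.

6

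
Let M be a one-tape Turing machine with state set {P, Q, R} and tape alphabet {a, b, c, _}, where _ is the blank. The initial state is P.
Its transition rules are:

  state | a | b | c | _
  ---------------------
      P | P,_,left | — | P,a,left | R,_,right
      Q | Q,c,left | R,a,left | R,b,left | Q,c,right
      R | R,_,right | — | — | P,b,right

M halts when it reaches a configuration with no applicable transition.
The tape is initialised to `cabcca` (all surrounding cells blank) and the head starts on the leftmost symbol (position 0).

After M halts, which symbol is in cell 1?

_

P | _[c]abcca   read c → write a, move left, go to P
P | [_]aabcca   read _ → write _, move right, go to R
R | _[a]abcca   read a → write _, move right, go to R
R | __[a]bcca   read a → write _, move right, go to R
R | ___[b]cca
Cell 1 holds _ when M halts.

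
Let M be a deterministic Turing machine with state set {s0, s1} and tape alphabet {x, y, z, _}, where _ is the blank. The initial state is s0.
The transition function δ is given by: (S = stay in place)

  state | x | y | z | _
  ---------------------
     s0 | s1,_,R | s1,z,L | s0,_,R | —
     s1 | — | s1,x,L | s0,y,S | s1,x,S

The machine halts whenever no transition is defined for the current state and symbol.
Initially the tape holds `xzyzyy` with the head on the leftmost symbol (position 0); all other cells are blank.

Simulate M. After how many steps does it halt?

s0 | [x]zyzyy   read x → write _, move R, go to s1
s1 | _[z]yzyy   read z → write y, move S, go to s0
s0 | _[y]yzyy   read y → write z, move L, go to s1
s1 | [_]zyzyy   read _ → write x, move S, go to s1
s1 | [x]zyzyy
M halts after 4 transitions.

4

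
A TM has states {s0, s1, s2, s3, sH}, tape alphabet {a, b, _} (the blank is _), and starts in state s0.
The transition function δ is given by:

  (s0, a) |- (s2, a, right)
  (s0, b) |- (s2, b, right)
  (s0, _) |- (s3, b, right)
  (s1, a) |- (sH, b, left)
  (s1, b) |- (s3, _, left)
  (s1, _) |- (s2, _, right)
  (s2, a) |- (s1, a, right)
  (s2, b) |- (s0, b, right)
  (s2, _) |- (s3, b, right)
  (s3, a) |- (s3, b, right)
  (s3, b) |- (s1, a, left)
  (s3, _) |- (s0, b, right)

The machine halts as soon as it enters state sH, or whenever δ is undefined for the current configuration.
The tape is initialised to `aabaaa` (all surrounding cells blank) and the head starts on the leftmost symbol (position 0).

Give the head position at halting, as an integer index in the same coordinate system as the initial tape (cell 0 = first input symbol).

4

state=s0 head=0 tape=[a]abaaa   (s0,a)→(s2,a,right)
state=s2 head=1 tape=a[a]baaa   (s2,a)→(s1,a,right)
state=s1 head=2 tape=aa[b]aaa   (s1,b)→(s3,_,left)
state=s3 head=1 tape=a[a]_aaa   (s3,a)→(s3,b,right)
state=s3 head=2 tape=ab[_]aaa   (s3,_)→(s0,b,right)
state=s0 head=3 tape=abb[a]aa   (s0,a)→(s2,a,right)
state=s2 head=4 tape=abba[a]a   (s2,a)→(s1,a,right)
state=s1 head=5 tape=abbaa[a]   (s1,a)→(sH,b,left)
state=sH head=4 tape=abba[a]b
At halt the head is at cell 4.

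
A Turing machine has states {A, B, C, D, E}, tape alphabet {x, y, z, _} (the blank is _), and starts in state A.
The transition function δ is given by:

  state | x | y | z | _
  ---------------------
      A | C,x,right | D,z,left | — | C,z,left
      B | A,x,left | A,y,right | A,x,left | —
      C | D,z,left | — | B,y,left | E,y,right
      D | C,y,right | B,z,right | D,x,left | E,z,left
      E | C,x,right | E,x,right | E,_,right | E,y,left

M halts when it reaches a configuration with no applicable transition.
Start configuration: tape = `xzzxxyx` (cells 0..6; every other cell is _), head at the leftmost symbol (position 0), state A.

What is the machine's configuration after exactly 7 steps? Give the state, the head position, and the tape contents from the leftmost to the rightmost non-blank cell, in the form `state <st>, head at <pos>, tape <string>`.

state C, head at 1, tape y_xyzxxyx

A | __[x]zzxxyx   read x → write x, move right, go to C
C | __x[z]zxxyx   read z → write y, move left, go to B
B | __[x]yzxxyx   read x → write x, move left, go to A
A | _[_]xyzxxyx   read _ → write z, move left, go to C
C | [_]zxyzxxyx   read _ → write y, move right, go to E
E | y[z]xyzxxyx   read z → write _, move right, go to E
E | y_[x]yzxxyx   read x → write x, move right, go to C
C | y_x[y]zxxyx
After 7 steps: state C, head at 1, tape y_xyzxxyx.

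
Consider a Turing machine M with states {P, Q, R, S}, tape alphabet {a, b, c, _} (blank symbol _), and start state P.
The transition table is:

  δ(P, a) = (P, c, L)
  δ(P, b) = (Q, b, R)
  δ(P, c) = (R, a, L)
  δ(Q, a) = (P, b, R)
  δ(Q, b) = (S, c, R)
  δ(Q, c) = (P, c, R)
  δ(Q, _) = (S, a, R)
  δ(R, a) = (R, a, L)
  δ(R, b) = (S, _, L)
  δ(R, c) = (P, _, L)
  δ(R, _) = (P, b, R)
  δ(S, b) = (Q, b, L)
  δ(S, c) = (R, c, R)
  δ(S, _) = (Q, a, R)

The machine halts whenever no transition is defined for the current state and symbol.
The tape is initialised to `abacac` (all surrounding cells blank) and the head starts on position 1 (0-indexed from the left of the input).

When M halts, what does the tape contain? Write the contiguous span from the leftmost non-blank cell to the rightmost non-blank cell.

state=P head=1 tape=a[b]acac   (P,b)→(Q,b,R)
state=Q head=2 tape=ab[a]cac   (Q,a)→(P,b,R)
state=P head=3 tape=abb[c]ac   (P,c)→(R,a,L)
state=R head=2 tape=ab[b]aac   (R,b)→(S,_,L)
state=S head=1 tape=a[b]_aac   (S,b)→(Q,b,L)
state=Q head=0 tape=[a]b_aac   (Q,a)→(P,b,R)
state=P head=1 tape=b[b]_aac   (P,b)→(Q,b,R)
state=Q head=2 tape=bb[_]aac   (Q,_)→(S,a,R)
state=S head=3 tape=bba[a]ac
The non-blank tape span at halt is bbaaac.

bbaaac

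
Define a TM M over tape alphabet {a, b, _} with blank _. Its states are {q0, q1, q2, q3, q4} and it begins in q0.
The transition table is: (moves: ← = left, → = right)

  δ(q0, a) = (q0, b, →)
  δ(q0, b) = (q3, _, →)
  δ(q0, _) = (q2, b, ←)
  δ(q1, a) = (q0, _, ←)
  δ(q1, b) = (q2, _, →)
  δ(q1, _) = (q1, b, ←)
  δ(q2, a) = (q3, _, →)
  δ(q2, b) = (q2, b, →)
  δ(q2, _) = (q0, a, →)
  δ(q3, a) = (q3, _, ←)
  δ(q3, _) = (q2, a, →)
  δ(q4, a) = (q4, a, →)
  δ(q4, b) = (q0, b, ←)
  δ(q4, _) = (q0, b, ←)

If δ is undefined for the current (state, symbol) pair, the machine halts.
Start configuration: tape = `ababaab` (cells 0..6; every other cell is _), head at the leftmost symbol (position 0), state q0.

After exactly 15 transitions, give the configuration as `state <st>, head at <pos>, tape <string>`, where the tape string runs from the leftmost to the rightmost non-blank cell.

state q3, head at 9, tape baaaab_a_b

state=q0 head=0 tape=[a]babaab___   (q0,a)→(q0,b,→)
state=q0 head=1 tape=b[b]abaab___   (q0,b)→(q3,_,→)
state=q3 head=2 tape=b_[a]baab___   (q3,a)→(q3,_,←)
state=q3 head=1 tape=b[_]_baab___   (q3,_)→(q2,a,→)
state=q2 head=2 tape=ba[_]baab___   (q2,_)→(q0,a,→)
state=q0 head=3 tape=baa[b]aab___   (q0,b)→(q3,_,→)
state=q3 head=4 tape=baa_[a]ab___   (q3,a)→(q3,_,←)
state=q3 head=3 tape=baa[_]_ab___   (q3,_)→(q2,a,→)
state=q2 head=4 tape=baaa[_]ab___   (q2,_)→(q0,a,→)
state=q0 head=5 tape=baaaa[a]b___   (q0,a)→(q0,b,→)
state=q0 head=6 tape=baaaab[b]___   (q0,b)→(q3,_,→)
state=q3 head=7 tape=baaaab_[_]__   (q3,_)→(q2,a,→)
state=q2 head=8 tape=baaaab_a[_]_   (q2,_)→(q0,a,→)
state=q0 head=9 tape=baaaab_aa[_]   (q0,_)→(q2,b,←)
state=q2 head=8 tape=baaaab_a[a]b   (q2,a)→(q3,_,→)
state=q3 head=9 tape=baaaab_a_[b]
After 15 steps: state q3, head at 9, tape baaaab_a_b.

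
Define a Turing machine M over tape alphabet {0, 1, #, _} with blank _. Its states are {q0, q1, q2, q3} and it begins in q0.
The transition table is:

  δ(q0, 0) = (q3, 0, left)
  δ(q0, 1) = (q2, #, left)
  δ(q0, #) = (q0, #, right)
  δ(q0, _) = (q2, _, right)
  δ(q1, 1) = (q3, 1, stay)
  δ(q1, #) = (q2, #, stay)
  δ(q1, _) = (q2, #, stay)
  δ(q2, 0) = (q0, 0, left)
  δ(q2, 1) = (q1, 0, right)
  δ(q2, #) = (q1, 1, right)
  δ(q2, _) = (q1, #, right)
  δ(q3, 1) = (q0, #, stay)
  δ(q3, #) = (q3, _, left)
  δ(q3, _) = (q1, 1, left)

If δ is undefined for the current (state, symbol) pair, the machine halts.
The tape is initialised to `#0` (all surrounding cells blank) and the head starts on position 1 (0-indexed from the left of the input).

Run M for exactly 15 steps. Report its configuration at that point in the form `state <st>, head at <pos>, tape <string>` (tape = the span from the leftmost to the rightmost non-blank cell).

state q2, head at 1, tape 1#_0

q0 | __#[0]   read 0 → write 0, move left, go to q3
q3 | __[#]0   read # → write _, move left, go to q3
q3 | _[_]_0   read _ → write 1, move left, go to q1
q1 | [_]1_0   read _ → write #, move stay, go to q2
q2 | [#]1_0   read # → write 1, move right, go to q1
q1 | 1[1]_0   read 1 → write 1, move stay, go to q3
q3 | 1[1]_0   read 1 → write #, move stay, go to q0
q0 | 1[#]_0   read # → write #, move right, go to q0
q0 | 1#[_]0   read _ → write _, move right, go to q2
q2 | 1#_[0]   read 0 → write 0, move left, go to q0
q0 | 1#[_]0   read _ → write _, move right, go to q2
q2 | 1#_[0]   read 0 → write 0, move left, go to q0
q0 | 1#[_]0   read _ → write _, move right, go to q2
q2 | 1#_[0]   read 0 → write 0, move left, go to q0
q0 | 1#[_]0   read _ → write _, move right, go to q2
q2 | 1#_[0]
After 15 steps: state q2, head at 1, tape 1#_0.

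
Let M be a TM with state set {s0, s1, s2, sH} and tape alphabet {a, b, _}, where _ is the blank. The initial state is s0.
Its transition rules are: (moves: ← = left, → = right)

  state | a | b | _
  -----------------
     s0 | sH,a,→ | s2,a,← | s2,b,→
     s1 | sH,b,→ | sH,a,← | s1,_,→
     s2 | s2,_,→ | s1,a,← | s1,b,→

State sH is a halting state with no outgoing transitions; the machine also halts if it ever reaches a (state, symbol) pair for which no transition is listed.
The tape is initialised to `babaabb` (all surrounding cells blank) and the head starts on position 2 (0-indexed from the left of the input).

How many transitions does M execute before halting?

8

s0 | ba[b]aabb   read b → write a, move ←, go to s2
s2 | b[a]aaabb   read a → write _, move →, go to s2
s2 | b_[a]aabb   read a → write _, move →, go to s2
s2 | b__[a]abb   read a → write _, move →, go to s2
s2 | b___[a]bb   read a → write _, move →, go to s2
s2 | b____[b]b   read b → write a, move ←, go to s1
s1 | b___[_]ab   read _ → write _, move →, go to s1
s1 | b____[a]b   read a → write b, move →, go to sH
sH | b____b[b]
M halts after 8 transitions.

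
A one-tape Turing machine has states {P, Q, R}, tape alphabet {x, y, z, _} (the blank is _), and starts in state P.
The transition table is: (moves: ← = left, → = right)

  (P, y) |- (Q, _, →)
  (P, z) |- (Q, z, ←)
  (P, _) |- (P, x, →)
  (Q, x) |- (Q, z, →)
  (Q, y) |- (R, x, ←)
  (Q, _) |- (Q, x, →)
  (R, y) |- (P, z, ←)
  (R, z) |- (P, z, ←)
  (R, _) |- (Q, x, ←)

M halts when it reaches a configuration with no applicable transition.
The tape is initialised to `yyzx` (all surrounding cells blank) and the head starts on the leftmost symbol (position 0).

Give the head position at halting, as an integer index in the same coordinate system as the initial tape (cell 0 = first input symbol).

P | _[y]yzx   read y → write _, move →, go to Q
Q | __[y]zx   read y → write x, move ←, go to R
R | _[_]xzx   read _ → write x, move ←, go to Q
Q | [_]xxzx   read _ → write x, move →, go to Q
Q | x[x]xzx   read x → write z, move →, go to Q
Q | xz[x]zx   read x → write z, move →, go to Q
Q | xzz[z]x
At halt the head is at cell 2.

2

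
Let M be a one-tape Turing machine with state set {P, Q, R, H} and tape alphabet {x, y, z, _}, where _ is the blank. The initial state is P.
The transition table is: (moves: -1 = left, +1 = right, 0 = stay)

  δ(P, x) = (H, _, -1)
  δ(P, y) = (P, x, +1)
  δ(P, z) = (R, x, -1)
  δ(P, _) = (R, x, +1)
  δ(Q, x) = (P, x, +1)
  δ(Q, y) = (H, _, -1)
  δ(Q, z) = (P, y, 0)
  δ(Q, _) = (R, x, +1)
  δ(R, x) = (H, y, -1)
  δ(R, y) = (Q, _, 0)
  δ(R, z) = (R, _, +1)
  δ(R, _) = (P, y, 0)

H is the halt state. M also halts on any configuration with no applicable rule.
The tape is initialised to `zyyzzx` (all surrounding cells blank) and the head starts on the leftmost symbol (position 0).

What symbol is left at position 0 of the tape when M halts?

P | _[z]yyzzx   read z → write x, move -1, go to R
R | [_]xyyzzx   read _ → write y, move 0, go to P
P | [y]xyyzzx   read y → write x, move +1, go to P
P | x[x]yyzzx   read x → write _, move -1, go to H
H | [x]_yyzzx
Cell 0 holds _ when M halts.

_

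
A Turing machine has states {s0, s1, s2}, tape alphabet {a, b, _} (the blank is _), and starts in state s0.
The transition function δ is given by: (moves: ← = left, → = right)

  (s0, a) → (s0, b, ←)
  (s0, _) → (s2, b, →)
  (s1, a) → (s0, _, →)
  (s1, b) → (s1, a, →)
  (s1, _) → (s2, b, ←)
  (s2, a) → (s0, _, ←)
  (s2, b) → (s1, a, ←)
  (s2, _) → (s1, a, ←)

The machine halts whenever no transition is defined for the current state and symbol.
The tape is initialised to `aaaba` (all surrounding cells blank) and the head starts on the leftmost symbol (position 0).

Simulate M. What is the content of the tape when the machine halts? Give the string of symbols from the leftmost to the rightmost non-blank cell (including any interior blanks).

aaa_ba

s0 | _[a]aaba   read a → write b, move ←, go to s0
s0 | [_]baaba   read _ → write b, move →, go to s2
s2 | b[b]aaba   read b → write a, move ←, go to s1
s1 | [b]aaaba   read b → write a, move →, go to s1
s1 | a[a]aaba   read a → write _, move →, go to s0
s0 | a_[a]aba   read a → write b, move ←, go to s0
s0 | a[_]baba   read _ → write b, move →, go to s2
s2 | ab[b]aba   read b → write a, move ←, go to s1
s1 | a[b]aaba   read b → write a, move →, go to s1
s1 | aa[a]aba   read a → write _, move →, go to s0
s0 | aa_[a]ba   read a → write b, move ←, go to s0
s0 | aa[_]bba   read _ → write b, move →, go to s2
s2 | aab[b]ba   read b → write a, move ←, go to s1
s1 | aa[b]aba   read b → write a, move →, go to s1
s1 | aaa[a]ba   read a → write _, move →, go to s0
s0 | aaa_[b]a
The non-blank tape span at halt is aaa_ba.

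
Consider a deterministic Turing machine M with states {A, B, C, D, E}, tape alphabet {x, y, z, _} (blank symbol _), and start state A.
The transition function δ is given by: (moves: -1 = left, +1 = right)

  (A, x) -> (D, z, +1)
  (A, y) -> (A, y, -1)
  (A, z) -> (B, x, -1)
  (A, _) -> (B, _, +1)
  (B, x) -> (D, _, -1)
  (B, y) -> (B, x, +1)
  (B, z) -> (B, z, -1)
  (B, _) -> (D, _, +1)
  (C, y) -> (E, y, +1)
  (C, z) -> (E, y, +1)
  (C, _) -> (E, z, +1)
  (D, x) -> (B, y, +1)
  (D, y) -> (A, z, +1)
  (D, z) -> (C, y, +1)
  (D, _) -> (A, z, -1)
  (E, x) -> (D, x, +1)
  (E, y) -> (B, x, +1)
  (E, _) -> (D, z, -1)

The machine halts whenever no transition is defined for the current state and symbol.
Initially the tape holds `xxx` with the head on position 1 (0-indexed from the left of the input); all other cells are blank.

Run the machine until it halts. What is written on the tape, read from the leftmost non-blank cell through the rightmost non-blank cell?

A | x[x]x_____   read x → write z, move +1, go to D
D | xz[x]_____   read x → write y, move +1, go to B
B | xzy[_]____   read _ → write _, move +1, go to D
D | xzy_[_]___   read _ → write z, move -1, go to A
A | xzy[_]z___   read _ → write _, move +1, go to B
B | xzy_[z]___   read z → write z, move -1, go to B
B | xzy[_]z___   read _ → write _, move +1, go to D
D | xzy_[z]___   read z → write y, move +1, go to C
C | xzy_y[_]__   read _ → write z, move +1, go to E
E | xzy_yz[_]_   read _ → write z, move -1, go to D
D | xzy_y[z]z_   read z → write y, move +1, go to C
C | xzy_yy[z]_   read z → write y, move +1, go to E
E | xzy_yyy[_]   read _ → write z, move -1, go to D
D | xzy_yy[y]z   read y → write z, move +1, go to A
A | xzy_yyz[z]   read z → write x, move -1, go to B
B | xzy_yy[z]x   read z → write z, move -1, go to B
B | xzy_y[y]zx   read y → write x, move +1, go to B
B | xzy_yx[z]x   read z → write z, move -1, go to B
B | xzy_y[x]zx   read x → write _, move -1, go to D
D | xzy_[y]_zx   read y → write z, move +1, go to A
A | xzy_z[_]zx   read _ → write _, move +1, go to B
B | xzy_z_[z]x   read z → write z, move -1, go to B
B | xzy_z[_]zx   read _ → write _, move +1, go to D
D | xzy_z_[z]x   read z → write y, move +1, go to C
C | xzy_z_y[x]
The non-blank tape span at halt is xzy_z_yx.

xzy_z_yx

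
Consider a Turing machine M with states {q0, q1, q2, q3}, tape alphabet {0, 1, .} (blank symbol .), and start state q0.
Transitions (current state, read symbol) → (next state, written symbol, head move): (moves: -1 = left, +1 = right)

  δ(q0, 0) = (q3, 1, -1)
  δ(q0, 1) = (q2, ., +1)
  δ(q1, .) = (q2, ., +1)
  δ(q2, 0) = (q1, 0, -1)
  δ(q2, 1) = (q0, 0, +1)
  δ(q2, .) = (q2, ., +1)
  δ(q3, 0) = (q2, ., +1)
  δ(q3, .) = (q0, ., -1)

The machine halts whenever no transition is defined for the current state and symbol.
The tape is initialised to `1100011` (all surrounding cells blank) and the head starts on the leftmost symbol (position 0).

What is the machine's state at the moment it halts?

q0

q0 | [1]100011.   read 1 → write ., move +1, go to q2
q2 | .[1]00011.   read 1 → write 0, move +1, go to q0
q0 | .0[0]0011.   read 0 → write 1, move -1, go to q3
q3 | .[0]10011.   read 0 → write ., move +1, go to q2
q2 | ..[1]0011.   read 1 → write 0, move +1, go to q0
q0 | ..0[0]011.   read 0 → write 1, move -1, go to q3
q3 | ..[0]1011.   read 0 → write ., move +1, go to q2
q2 | ...[1]011.   read 1 → write 0, move +1, go to q0
q0 | ...0[0]11.   read 0 → write 1, move -1, go to q3
q3 | ...[0]111.   read 0 → write ., move +1, go to q2
q2 | ....[1]11.   read 1 → write 0, move +1, go to q0
q0 | ....0[1]1.   read 1 → write ., move +1, go to q2
q2 | ....0.[1].   read 1 → write 0, move +1, go to q0
q0 | ....0.0[.]
No transition is defined for (q0, .); M halts in state q0.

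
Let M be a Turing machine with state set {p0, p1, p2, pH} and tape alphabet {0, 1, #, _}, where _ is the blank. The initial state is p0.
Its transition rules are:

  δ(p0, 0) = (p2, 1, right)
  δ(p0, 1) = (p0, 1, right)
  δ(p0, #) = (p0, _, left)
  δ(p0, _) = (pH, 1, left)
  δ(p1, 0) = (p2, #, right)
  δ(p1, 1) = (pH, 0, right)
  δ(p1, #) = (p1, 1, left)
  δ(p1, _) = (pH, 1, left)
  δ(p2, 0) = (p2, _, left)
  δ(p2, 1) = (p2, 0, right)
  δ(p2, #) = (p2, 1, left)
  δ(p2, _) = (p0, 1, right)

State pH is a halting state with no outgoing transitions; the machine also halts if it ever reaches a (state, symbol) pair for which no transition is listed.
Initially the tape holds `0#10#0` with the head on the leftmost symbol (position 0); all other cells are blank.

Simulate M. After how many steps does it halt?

p0 | _[0]#10#0   read 0 → write 1, move right, go to p2
p2 | _1[#]10#0   read # → write 1, move left, go to p2
p2 | _[1]110#0   read 1 → write 0, move right, go to p2
p2 | _0[1]10#0   read 1 → write 0, move right, go to p2
p2 | _00[1]0#0   read 1 → write 0, move right, go to p2
p2 | _000[0]#0   read 0 → write _, move left, go to p2
p2 | _00[0]_#0   read 0 → write _, move left, go to p2
p2 | _0[0]__#0   read 0 → write _, move left, go to p2
p2 | _[0]___#0   read 0 → write _, move left, go to p2
p2 | [_]____#0   read _ → write 1, move right, go to p0
p0 | 1[_]___#0   read _ → write 1, move left, go to pH
pH | [1]1___#0
M halts after 11 transitions.

11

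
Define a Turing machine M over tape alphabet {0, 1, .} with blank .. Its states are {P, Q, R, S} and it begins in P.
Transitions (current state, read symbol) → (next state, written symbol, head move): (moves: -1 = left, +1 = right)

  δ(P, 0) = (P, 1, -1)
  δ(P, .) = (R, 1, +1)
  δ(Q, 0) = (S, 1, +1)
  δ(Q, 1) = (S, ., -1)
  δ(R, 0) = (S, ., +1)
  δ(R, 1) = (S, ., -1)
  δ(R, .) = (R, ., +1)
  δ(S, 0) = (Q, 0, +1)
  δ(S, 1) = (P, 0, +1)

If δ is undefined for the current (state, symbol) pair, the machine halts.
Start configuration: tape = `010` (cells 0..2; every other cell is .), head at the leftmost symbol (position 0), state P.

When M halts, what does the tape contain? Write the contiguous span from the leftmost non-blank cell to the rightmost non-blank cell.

001

state=P head=0 tape=.[0]10.   (P,0)→(P,1,-1)
state=P head=-1 tape=[.]110.   (P,.)→(R,1,+1)
state=R head=0 tape=1[1]10.   (R,1)→(S,.,-1)
state=S head=-1 tape=[1].10.   (S,1)→(P,0,+1)
state=P head=0 tape=0[.]10.   (P,.)→(R,1,+1)
state=R head=1 tape=01[1]0.   (R,1)→(S,.,-1)
state=S head=0 tape=0[1].0.   (S,1)→(P,0,+1)
state=P head=1 tape=00[.]0.   (P,.)→(R,1,+1)
state=R head=2 tape=001[0].   (R,0)→(S,.,+1)
state=S head=3 tape=001.[.]
The non-blank tape span at halt is 001.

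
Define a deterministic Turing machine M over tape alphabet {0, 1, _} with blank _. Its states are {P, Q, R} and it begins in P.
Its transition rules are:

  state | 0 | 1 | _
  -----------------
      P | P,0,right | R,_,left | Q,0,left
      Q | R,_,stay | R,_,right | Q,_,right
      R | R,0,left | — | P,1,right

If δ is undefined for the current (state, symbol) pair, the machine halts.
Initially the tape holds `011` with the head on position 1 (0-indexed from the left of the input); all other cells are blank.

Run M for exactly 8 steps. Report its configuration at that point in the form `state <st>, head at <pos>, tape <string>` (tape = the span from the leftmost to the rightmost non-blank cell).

state=P head=1 tape=_0[1]1   (P,1)→(R,_,left)
state=R head=0 tape=_[0]_1   (R,0)→(R,0,left)
state=R head=-1 tape=[_]0_1   (R,_)→(P,1,right)
state=P head=0 tape=1[0]_1   (P,0)→(P,0,right)
state=P head=1 tape=10[_]1   (P,_)→(Q,0,left)
state=Q head=0 tape=1[0]01   (Q,0)→(R,_,stay)
state=R head=0 tape=1[_]01   (R,_)→(P,1,right)
state=P head=1 tape=11[0]1   (P,0)→(P,0,right)
state=P head=2 tape=110[1]
After 8 steps: state P, head at 2, tape 1101.

state P, head at 2, tape 1101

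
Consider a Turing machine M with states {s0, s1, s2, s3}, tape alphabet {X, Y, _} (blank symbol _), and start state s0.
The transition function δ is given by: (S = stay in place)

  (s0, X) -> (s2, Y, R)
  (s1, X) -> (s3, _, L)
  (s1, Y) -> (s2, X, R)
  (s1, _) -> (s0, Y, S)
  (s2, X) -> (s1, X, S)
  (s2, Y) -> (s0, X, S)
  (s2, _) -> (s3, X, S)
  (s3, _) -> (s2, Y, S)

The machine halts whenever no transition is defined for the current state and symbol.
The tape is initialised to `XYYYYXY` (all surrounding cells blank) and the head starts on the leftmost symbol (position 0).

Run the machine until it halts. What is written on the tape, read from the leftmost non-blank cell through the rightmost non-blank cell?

YYYYY_Y

s0 | [X]YYYYXY   read X → write Y, move R, go to s2
s2 | Y[Y]YYYXY   read Y → write X, move S, go to s0
s0 | Y[X]YYYXY   read X → write Y, move R, go to s2
s2 | YY[Y]YYXY   read Y → write X, move S, go to s0
s0 | YY[X]YYXY   read X → write Y, move R, go to s2
s2 | YYY[Y]YXY   read Y → write X, move S, go to s0
s0 | YYY[X]YXY   read X → write Y, move R, go to s2
s2 | YYYY[Y]XY   read Y → write X, move S, go to s0
s0 | YYYY[X]XY   read X → write Y, move R, go to s2
s2 | YYYYY[X]Y   read X → write X, move S, go to s1
s1 | YYYYY[X]Y   read X → write _, move L, go to s3
s3 | YYYY[Y]_Y
The non-blank tape span at halt is YYYYY_Y.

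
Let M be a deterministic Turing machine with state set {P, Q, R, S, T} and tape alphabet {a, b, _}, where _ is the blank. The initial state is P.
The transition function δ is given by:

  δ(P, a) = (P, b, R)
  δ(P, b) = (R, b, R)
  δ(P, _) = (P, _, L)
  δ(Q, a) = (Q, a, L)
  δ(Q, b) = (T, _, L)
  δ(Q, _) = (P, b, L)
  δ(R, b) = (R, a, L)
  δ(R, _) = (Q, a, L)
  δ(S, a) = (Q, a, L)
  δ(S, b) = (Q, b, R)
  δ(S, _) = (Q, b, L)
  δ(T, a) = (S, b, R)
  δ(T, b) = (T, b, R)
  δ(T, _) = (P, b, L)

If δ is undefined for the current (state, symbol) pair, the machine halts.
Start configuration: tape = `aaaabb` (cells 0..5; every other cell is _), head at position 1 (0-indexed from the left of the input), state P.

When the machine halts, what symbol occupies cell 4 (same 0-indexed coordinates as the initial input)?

state=P head=1 tape=a[a]aabb   (P,a)→(P,b,R)
state=P head=2 tape=ab[a]abb   (P,a)→(P,b,R)
state=P head=3 tape=abb[a]bb   (P,a)→(P,b,R)
state=P head=4 tape=abbb[b]b   (P,b)→(R,b,R)
state=R head=5 tape=abbbb[b]   (R,b)→(R,a,L)
state=R head=4 tape=abbb[b]a   (R,b)→(R,a,L)
state=R head=3 tape=abb[b]aa   (R,b)→(R,a,L)
state=R head=2 tape=ab[b]aaa   (R,b)→(R,a,L)
state=R head=1 tape=a[b]aaaa   (R,b)→(R,a,L)
state=R head=0 tape=[a]aaaaa
Cell 4 holds a when M halts.

a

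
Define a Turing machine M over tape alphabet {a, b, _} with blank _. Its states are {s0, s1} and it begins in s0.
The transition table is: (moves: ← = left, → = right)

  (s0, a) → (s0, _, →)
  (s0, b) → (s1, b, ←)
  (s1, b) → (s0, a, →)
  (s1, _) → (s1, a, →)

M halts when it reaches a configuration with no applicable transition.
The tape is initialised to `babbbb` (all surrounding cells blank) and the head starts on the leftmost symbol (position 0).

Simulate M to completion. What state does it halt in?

s0 | _[b]abbbb   read b → write b, move ←, go to s1
s1 | [_]babbbb   read _ → write a, move →, go to s1
s1 | a[b]abbbb   read b → write a, move →, go to s0
s0 | aa[a]bbbb   read a → write _, move →, go to s0
s0 | aa_[b]bbb   read b → write b, move ←, go to s1
s1 | aa[_]bbbb   read _ → write a, move →, go to s1
s1 | aaa[b]bbb   read b → write a, move →, go to s0
s0 | aaaa[b]bb   read b → write b, move ←, go to s1
s1 | aaa[a]bbb
No transition is defined for (s1, a); M halts in state s1.

s1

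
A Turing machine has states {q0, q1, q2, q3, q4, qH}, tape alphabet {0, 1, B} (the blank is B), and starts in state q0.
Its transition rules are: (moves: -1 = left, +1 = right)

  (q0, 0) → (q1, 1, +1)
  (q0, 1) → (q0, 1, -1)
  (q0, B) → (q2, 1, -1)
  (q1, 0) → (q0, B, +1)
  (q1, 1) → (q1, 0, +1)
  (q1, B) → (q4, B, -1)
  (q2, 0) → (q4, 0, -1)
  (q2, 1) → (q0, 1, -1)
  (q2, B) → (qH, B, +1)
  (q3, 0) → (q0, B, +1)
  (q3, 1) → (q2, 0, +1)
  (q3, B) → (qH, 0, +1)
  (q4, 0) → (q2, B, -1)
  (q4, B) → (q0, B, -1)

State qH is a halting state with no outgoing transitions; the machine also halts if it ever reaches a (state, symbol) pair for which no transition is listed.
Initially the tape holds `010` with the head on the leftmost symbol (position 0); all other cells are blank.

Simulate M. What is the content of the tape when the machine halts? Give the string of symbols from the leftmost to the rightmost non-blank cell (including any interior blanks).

state=q0 head=0 tape=[0]10B   (q0,0)→(q1,1,+1)
state=q1 head=1 tape=1[1]0B   (q1,1)→(q1,0,+1)
state=q1 head=2 tape=10[0]B   (q1,0)→(q0,B,+1)
state=q0 head=3 tape=10B[B]   (q0,B)→(q2,1,-1)
state=q2 head=2 tape=10[B]1   (q2,B)→(qH,B,+1)
state=qH head=3 tape=10B[1]
The non-blank tape span at halt is 10B1.

10B1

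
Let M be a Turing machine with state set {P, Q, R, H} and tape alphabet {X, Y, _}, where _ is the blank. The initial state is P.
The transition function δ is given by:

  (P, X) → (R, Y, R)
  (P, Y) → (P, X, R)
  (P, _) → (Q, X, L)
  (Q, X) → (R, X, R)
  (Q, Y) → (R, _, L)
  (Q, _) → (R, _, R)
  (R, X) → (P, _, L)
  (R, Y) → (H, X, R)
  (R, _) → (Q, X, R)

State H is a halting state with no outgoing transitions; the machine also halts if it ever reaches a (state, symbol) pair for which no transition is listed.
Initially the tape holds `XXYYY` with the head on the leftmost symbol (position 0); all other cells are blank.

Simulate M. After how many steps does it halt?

18

P | [X]XYYY   read X → write Y, move R, go to R
R | Y[X]YYY   read X → write _, move L, go to P
P | [Y]_YYY   read Y → write X, move R, go to P
P | X[_]YYY   read _ → write X, move L, go to Q
Q | [X]XYYY   read X → write X, move R, go to R
R | X[X]YYY   read X → write _, move L, go to P
P | [X]_YYY   read X → write Y, move R, go to R
R | Y[_]YYY   read _ → write X, move R, go to Q
Q | YX[Y]YY   read Y → write _, move L, go to R
R | Y[X]_YY   read X → write _, move L, go to P
P | [Y]__YY   read Y → write X, move R, go to P
P | X[_]_YY   read _ → write X, move L, go to Q
Q | [X]X_YY   read X → write X, move R, go to R
R | X[X]_YY   read X → write _, move L, go to P
P | [X]__YY   read X → write Y, move R, go to R
R | Y[_]_YY   read _ → write X, move R, go to Q
Q | YX[_]YY   read _ → write _, move R, go to R
R | YX_[Y]Y   read Y → write X, move R, go to H
H | YX_X[Y]
M halts after 18 transitions.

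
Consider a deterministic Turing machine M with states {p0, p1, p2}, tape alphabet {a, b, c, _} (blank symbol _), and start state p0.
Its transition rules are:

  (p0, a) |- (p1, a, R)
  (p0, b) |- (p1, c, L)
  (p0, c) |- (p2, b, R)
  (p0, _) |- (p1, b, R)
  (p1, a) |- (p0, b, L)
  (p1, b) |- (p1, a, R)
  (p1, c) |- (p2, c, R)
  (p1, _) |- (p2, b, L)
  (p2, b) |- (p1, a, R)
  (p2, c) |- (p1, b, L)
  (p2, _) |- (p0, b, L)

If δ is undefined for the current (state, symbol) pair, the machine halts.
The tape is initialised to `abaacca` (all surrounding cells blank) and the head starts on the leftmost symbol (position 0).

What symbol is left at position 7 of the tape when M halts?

b

state=p0 head=0 tape=[a]baacca_   (p0,a)→(p1,a,R)
state=p1 head=1 tape=a[b]aacca_   (p1,b)→(p1,a,R)
state=p1 head=2 tape=aa[a]acca_   (p1,a)→(p0,b,L)
state=p0 head=1 tape=a[a]bacca_   (p0,a)→(p1,a,R)
state=p1 head=2 tape=aa[b]acca_   (p1,b)→(p1,a,R)
state=p1 head=3 tape=aaa[a]cca_   (p1,a)→(p0,b,L)
state=p0 head=2 tape=aa[a]bcca_   (p0,a)→(p1,a,R)
state=p1 head=3 tape=aaa[b]cca_   (p1,b)→(p1,a,R)
state=p1 head=4 tape=aaaa[c]ca_   (p1,c)→(p2,c,R)
state=p2 head=5 tape=aaaac[c]a_   (p2,c)→(p1,b,L)
state=p1 head=4 tape=aaaa[c]ba_   (p1,c)→(p2,c,R)
state=p2 head=5 tape=aaaac[b]a_   (p2,b)→(p1,a,R)
state=p1 head=6 tape=aaaaca[a]_   (p1,a)→(p0,b,L)
state=p0 head=5 tape=aaaac[a]b_   (p0,a)→(p1,a,R)
state=p1 head=6 tape=aaaaca[b]_   (p1,b)→(p1,a,R)
state=p1 head=7 tape=aaaacaa[_]   (p1,_)→(p2,b,L)
state=p2 head=6 tape=aaaaca[a]b
Cell 7 holds b when M halts.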